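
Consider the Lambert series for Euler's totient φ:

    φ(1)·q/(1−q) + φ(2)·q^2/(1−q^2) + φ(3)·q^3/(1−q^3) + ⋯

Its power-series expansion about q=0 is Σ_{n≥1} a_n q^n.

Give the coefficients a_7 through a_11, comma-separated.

[q^7] φ(7)=6,φ(1)=1 ⇒ 7
q^8  k|8↦φ(k): 1:1 2:1 4:2 8:4  a_8=8
n=9: 9·1 3·3 1·9  φ→[6+2+1]=9
d|10:{1,2,5,10}  Σφ=1+1+4+4=10
d|11:{1,11}  Σφ=1+10=11

7, 8, 9, 10, 11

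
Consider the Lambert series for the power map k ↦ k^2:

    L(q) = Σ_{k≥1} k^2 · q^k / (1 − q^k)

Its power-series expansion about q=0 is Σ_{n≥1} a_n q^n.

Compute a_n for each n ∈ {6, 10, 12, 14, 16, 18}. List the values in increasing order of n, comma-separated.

50, 130, 210, 250, 341, 455

d|6:{1,2,3,6}  Σf=1+4+9+36=50
[q^10] f(1)=1,f(2)=4,f(5)=25,f(10)=100 ⇒ 130
q^12  k|12↦f(k): 1:1 2:4 3:9 4:16 6:36 12:144  a_12=210
d|14:{14,7,2,1}  Σf=196+49+4+1=250
q^16  k|16↦f(k): 1:1 2:4 4:16 8:64 16:256  a_16=341
n=18: 1·18 2·9 3·6 6·3 9·2 18·1  f→[1+4+9+36+81+324]=455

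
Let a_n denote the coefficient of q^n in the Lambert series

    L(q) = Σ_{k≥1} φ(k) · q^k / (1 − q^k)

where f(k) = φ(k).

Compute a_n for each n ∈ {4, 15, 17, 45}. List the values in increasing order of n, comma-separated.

[q^4] φ(4)=2,φ(2)=1,φ(1)=1 ⇒ 4
d|15:{1,3,5,15}  Σφ=1+2+4+8=15
d|17:{17,1}  Σφ=16+1=17
[q^45] φ(1)=1,φ(3)=2,φ(5)=4,φ(9)=6,φ(15)=8,φ(45)=24 ⇒ 45

4, 15, 17, 45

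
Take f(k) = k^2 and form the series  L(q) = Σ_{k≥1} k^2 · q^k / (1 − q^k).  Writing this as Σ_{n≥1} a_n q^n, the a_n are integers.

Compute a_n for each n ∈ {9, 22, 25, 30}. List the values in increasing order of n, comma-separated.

[q^9] f(1)=1,f(3)=9,f(9)=81 ⇒ 91
q^22  k|22↦f(k): 1:1 2:4 11:121 22:484  a_22=610
[q^25] f(25)=625,f(5)=25,f(1)=1 ⇒ 651
[q^30] f(30)=900,f(15)=225,f(10)=100,f(6)=36,f(5)=25,f(3)=9,f(2)=4,f(1)=1 ⇒ 1300

91, 610, 651, 1300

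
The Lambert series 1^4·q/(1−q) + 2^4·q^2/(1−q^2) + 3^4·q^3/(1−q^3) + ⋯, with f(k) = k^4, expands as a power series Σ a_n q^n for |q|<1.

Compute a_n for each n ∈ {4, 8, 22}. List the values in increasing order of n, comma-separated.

[q^4] f(4)=256,f(2)=16,f(1)=1 ⇒ 273
n=8: 8·1 4·2 2·4 1·8  f→[4096+256+16+1]=4369
q^22  k|22↦f(k): 22:234256 11:14641 2:16 1:1  a_22=248914

273, 4369, 248914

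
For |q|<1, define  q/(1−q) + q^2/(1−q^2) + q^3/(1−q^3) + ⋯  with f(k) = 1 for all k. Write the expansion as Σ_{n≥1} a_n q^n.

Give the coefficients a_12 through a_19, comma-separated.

q^12  k|12↦f(k): 1:1 2:1 3:1 4:1 6:1 12:1  a_12=6
q^13  k|13↦f(k): 13:1 1:1  a_13=2
d|14:{1,2,7,14}  Σf=1+1+1+1=4
q^15  k|15↦f(k): 15:1 5:1 3:1 1:1  a_15=4
[q^16] f(1)=1,f(2)=1,f(4)=1,f(8)=1,f(16)=1 ⇒ 5
n=17: 1·17 17·1  f→[1+1]=2
q^18  k|18↦f(k): 1:1 2:1 3:1 6:1 9:1 18:1  a_18=6
[q^19] f(19)=1,f(1)=1 ⇒ 2

6, 2, 4, 4, 5, 2, 6, 2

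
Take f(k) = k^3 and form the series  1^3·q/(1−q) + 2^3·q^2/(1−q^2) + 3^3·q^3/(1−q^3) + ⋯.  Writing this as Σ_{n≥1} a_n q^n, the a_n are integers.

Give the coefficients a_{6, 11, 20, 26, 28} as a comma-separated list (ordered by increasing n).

q^6  k|6↦f(k): 1:1 2:8 3:27 6:216  a_6=252
[q^11] f(11)=1331,f(1)=1 ⇒ 1332
[q^20] f(1)=1,f(2)=8,f(4)=64,f(5)=125,f(10)=1000,f(20)=8000 ⇒ 9198
[q^26] f(1)=1,f(2)=8,f(13)=2197,f(26)=17576 ⇒ 19782
q^28  k|28↦f(k): 1:1 2:8 4:64 7:343 14:2744 28:21952  a_28=25112

252, 1332, 9198, 19782, 25112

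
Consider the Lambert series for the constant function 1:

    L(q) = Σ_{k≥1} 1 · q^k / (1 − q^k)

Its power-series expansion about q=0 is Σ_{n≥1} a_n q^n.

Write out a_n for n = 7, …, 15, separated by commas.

2, 4, 3, 4, 2, 6, 2, 4, 4

d|7:{7,1}  Σf=1+1=2
[q^8] f(8)=1,f(4)=1,f(2)=1,f(1)=1 ⇒ 4
q^9  k|9↦f(k): 1:1 3:1 9:1  a_9=3
q^10  k|10↦f(k): 1:1 2:1 5:1 10:1  a_10=4
[q^11] f(1)=1,f(11)=1 ⇒ 2
[q^12] f(12)=1,f(6)=1,f(4)=1,f(3)=1,f(2)=1,f(1)=1 ⇒ 6
[q^13] f(1)=1,f(13)=1 ⇒ 2
d|14:{1,2,7,14}  Σf=1+1+1+1=4
n=15: 1·15 3·5 5·3 15·1  f→[1+1+1+1]=4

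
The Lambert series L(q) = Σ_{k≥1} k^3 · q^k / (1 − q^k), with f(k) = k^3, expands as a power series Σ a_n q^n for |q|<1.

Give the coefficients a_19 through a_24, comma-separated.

6860, 9198, 9632, 11988, 12168, 16380

q^19  k|19↦f(k): 1:1 19:6859  a_19=6860
[q^20] f(20)=8000,f(10)=1000,f(5)=125,f(4)=64,f(2)=8,f(1)=1 ⇒ 9198
[q^21] f(1)=1,f(3)=27,f(7)=343,f(21)=9261 ⇒ 9632
[q^22] f(1)=1,f(2)=8,f(11)=1331,f(22)=10648 ⇒ 11988
n=23: 23·1 1·23  f→[12167+1]=12168
q^24  k|24↦f(k): 24:13824 12:1728 8:512 6:216 4:64 3:27 2:8 1:1  a_24=16380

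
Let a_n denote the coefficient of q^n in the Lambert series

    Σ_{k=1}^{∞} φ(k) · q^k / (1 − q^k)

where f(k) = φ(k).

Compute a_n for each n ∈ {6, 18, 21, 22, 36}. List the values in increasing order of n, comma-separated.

q^6  k|6↦φ(k): 1:1 2:1 3:2 6:2  a_6=6
q^18  k|18↦φ(k): 1:1 2:1 3:2 6:2 9:6 18:6  a_18=18
[q^21] φ(21)=12,φ(7)=6,φ(3)=2,φ(1)=1 ⇒ 21
q^22  k|22↦φ(k): 1:1 2:1 11:10 22:10  a_22=22
d|36:{1,2,3,4,6,9,12,18,36}  Σφ=1+1+2+2+2+6+4+6+12=36

6, 18, 21, 22, 36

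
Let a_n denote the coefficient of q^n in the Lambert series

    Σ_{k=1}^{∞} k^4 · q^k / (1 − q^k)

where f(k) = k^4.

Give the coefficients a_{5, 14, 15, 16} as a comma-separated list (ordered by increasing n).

626, 40834, 51332, 69905

n=5: 5·1 1·5  f→[625+1]=626
q^14  k|14↦f(k): 14:38416 7:2401 2:16 1:1  a_14=40834
q^15  k|15↦f(k): 15:50625 5:625 3:81 1:1  a_15=51332
[q^16] f(16)=65536,f(8)=4096,f(4)=256,f(2)=16,f(1)=1 ⇒ 69905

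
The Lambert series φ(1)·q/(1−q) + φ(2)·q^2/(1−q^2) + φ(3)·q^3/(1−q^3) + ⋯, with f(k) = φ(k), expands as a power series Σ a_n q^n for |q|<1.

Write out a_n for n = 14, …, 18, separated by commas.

d|14:{1,2,7,14}  Σφ=1+1+6+6=14
[q^15] φ(15)=8,φ(5)=4,φ(3)=2,φ(1)=1 ⇒ 15
q^16  k|16↦φ(k): 16:8 8:4 4:2 2:1 1:1  a_16=16
d|17:{1,17}  Σφ=1+16=17
q^18  k|18↦φ(k): 18:6 9:6 6:2 3:2 2:1 1:1  a_18=18

14, 15, 16, 17, 18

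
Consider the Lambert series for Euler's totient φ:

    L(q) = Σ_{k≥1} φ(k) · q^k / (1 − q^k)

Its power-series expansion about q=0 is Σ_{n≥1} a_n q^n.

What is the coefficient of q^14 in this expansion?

d|14:{1,2,7,14}  Σφ=1+1+6+6=14

a_14 = 14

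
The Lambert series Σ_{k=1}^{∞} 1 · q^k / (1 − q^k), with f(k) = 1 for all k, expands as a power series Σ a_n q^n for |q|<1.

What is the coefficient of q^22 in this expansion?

a_22 = 4

d|22:{1,2,11,22}  Σf=1+1+1+1=4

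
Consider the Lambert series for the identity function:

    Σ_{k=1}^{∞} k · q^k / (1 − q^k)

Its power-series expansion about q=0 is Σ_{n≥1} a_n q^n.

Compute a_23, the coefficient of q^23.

a_23 = 24

[q^23] f(23)=23,f(1)=1 ⇒ 24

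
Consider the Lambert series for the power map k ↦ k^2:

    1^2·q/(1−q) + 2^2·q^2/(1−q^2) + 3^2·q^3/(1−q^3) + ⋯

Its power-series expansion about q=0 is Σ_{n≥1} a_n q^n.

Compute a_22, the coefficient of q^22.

d|22:{22,11,2,1}  Σf=484+121+4+1=610

a_22 = 610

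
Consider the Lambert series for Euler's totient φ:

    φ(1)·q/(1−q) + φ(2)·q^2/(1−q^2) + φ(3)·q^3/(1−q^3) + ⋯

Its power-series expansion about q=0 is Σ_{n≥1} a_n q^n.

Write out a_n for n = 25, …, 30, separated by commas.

d|25:{1,5,25}  Σφ=1+4+20=25
[q^26] φ(1)=1,φ(2)=1,φ(13)=12,φ(26)=12 ⇒ 26
q^27  k|27↦φ(k): 1:1 3:2 9:6 27:18  a_27=27
n=28: 28·1 14·2 7·4 4·7 2·14 1·28  φ→[12+6+6+2+1+1]=28
[q^29] φ(29)=28,φ(1)=1 ⇒ 29
[q^30] φ(1)=1,φ(2)=1,φ(3)=2,φ(5)=4,φ(6)=2,φ(10)=4,φ(15)=8,φ(30)=8 ⇒ 30

25, 26, 27, 28, 29, 30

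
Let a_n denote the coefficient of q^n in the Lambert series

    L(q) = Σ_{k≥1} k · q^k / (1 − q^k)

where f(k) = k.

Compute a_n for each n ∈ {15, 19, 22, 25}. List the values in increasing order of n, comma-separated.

24, 20, 36, 31

d|15:{15,5,3,1}  Σf=15+5+3+1=24
n=19: 1·19 19·1  f→[1+19]=20
d|22:{1,2,11,22}  Σf=1+2+11+22=36
[q^25] f(25)=25,f(5)=5,f(1)=1 ⇒ 31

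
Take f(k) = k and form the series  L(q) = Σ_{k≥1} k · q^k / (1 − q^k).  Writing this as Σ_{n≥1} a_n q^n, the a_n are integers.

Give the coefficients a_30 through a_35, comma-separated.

72, 32, 63, 48, 54, 48

[q^30] f(1)=1,f(2)=2,f(3)=3,f(5)=5,f(6)=6,f(10)=10,f(15)=15,f(30)=30 ⇒ 72
q^31  k|31↦f(k): 31:31 1:1  a_31=32
d|32:{32,16,8,4,2,1}  Σf=32+16+8+4+2+1=63
[q^33] f(33)=33,f(11)=11,f(3)=3,f(1)=1 ⇒ 48
q^34  k|34↦f(k): 1:1 2:2 17:17 34:34  a_34=54
d|35:{1,5,7,35}  Σf=1+5+7+35=48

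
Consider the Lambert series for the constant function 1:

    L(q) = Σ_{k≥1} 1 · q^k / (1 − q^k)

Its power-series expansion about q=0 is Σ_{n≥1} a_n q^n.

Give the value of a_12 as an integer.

q^12  k|12↦f(k): 12:1 6:1 4:1 3:1 2:1 1:1  a_12=6

a_12 = 6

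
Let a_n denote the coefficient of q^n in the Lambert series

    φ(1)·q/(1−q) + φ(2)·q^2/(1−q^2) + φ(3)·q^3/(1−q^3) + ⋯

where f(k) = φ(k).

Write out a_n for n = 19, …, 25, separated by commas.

[q^19] φ(19)=18,φ(1)=1 ⇒ 19
q^20  k|20↦φ(k): 1:1 2:1 4:2 5:4 10:4 20:8  a_20=20
q^21  k|21↦φ(k): 1:1 3:2 7:6 21:12  a_21=21
q^22  k|22↦φ(k): 1:1 2:1 11:10 22:10  a_22=22
d|23:{23,1}  Σφ=22+1=23
d|24:{24,12,8,6,4,3,2,1}  Σφ=8+4+4+2+2+2+1+1=24
[q^25] φ(25)=20,φ(5)=4,φ(1)=1 ⇒ 25

19, 20, 21, 22, 23, 24, 25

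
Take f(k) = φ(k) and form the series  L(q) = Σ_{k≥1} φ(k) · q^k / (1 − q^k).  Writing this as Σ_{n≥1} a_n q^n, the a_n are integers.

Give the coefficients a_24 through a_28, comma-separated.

[q^24] φ(1)=1,φ(2)=1,φ(3)=2,φ(4)=2,φ(6)=2,φ(8)=4,φ(12)=4,φ(24)=8 ⇒ 24
[q^25] φ(25)=20,φ(5)=4,φ(1)=1 ⇒ 25
q^26  k|26↦φ(k): 26:12 13:12 2:1 1:1  a_26=26
d|27:{27,9,3,1}  Σφ=18+6+2+1=27
[q^28] φ(28)=12,φ(14)=6,φ(7)=6,φ(4)=2,φ(2)=1,φ(1)=1 ⇒ 28

24, 25, 26, 27, 28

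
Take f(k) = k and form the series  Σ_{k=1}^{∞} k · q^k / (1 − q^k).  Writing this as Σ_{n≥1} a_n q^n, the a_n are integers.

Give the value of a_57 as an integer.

[q^57] f(1)=1,f(3)=3,f(19)=19,f(57)=57 ⇒ 80

a_57 = 80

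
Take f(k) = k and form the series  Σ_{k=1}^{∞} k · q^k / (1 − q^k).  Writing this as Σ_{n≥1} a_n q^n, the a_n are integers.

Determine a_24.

d|24:{1,2,3,4,6,8,12,24}  Σf=1+2+3+4+6+8+12+24=60

a_24 = 60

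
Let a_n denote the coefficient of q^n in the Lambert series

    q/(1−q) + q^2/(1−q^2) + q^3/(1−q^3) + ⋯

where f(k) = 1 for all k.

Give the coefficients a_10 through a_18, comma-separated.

4, 2, 6, 2, 4, 4, 5, 2, 6

d|10:{10,5,2,1}  Σf=1+1+1+1=4
q^11  k|11↦f(k): 1:1 11:1  a_11=2
n=12: 1·12 2·6 3·4 4·3 6·2 12·1  f→[1+1+1+1+1+1]=6
q^13  k|13↦f(k): 1:1 13:1  a_13=2
d|14:{1,2,7,14}  Σf=1+1+1+1=4
n=15: 15·1 5·3 3·5 1·15  f→[1+1+1+1]=4
d|16:{16,8,4,2,1}  Σf=1+1+1+1+1=5
[q^17] f(1)=1,f(17)=1 ⇒ 2
q^18  k|18↦f(k): 1:1 2:1 3:1 6:1 9:1 18:1  a_18=6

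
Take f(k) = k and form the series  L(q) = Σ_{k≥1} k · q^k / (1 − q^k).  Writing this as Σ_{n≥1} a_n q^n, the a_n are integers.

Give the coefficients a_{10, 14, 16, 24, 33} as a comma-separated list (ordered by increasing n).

18, 24, 31, 60, 48

n=10: 10·1 5·2 2·5 1·10  f→[10+5+2+1]=18
[q^14] f(1)=1,f(2)=2,f(7)=7,f(14)=14 ⇒ 24
[q^16] f(1)=1,f(2)=2,f(4)=4,f(8)=8,f(16)=16 ⇒ 31
q^24  k|24↦f(k): 24:24 12:12 8:8 6:6 4:4 3:3 2:2 1:1  a_24=60
[q^33] f(1)=1,f(3)=3,f(11)=11,f(33)=33 ⇒ 48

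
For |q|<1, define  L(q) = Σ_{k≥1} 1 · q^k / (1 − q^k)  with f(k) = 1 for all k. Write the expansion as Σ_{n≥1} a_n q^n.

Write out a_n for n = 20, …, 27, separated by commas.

6, 4, 4, 2, 8, 3, 4, 4

q^20  k|20↦f(k): 20:1 10:1 5:1 4:1 2:1 1:1  a_20=6
[q^21] f(1)=1,f(3)=1,f(7)=1,f(21)=1 ⇒ 4
[q^22] f(22)=1,f(11)=1,f(2)=1,f(1)=1 ⇒ 4
n=23: 23·1 1·23  f→[1+1]=2
q^24  k|24↦f(k): 1:1 2:1 3:1 4:1 6:1 8:1 12:1 24:1  a_24=8
d|25:{1,5,25}  Σf=1+1+1=3
d|26:{1,2,13,26}  Σf=1+1+1+1=4
n=27: 27·1 9·3 3·9 1·27  f→[1+1+1+1]=4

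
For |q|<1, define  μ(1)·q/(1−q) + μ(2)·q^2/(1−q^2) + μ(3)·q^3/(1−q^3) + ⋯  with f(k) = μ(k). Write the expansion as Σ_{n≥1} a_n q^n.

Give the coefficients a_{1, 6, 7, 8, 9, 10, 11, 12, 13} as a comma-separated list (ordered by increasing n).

n=1: 1·1  μ→[1]=1
n=6: 6·1 3·2 2·3 1·6  μ→[1+(-1)+(-1)+1]=0
q^7  k|7↦μ(k): 1:1 7:-1  a_7=0
n=8: 8·1 4·2 2·4 1·8  μ→[0+0+(-1)+1]=0
q^9  k|9↦μ(k): 1:1 3:-1 9:0  a_9=0
d|10:{10,5,2,1}  Σμ=1+(-1)+(-1)+1=0
d|11:{1,11}  Σμ=1+(-1)=0
[q^12] μ(1)=1,μ(2)=-1,μ(3)=-1,μ(4)=0,μ(6)=1,μ(12)=0 ⇒ 0
q^13  k|13↦μ(k): 13:-1 1:1  a_13=0

1, 0, 0, 0, 0, 0, 0, 0, 0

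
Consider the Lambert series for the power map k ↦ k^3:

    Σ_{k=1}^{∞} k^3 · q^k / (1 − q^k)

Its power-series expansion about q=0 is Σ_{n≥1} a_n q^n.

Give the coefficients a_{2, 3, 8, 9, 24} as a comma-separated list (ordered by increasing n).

9, 28, 585, 757, 16380

n=2: 1·2 2·1  f→[1+8]=9
[q^3] f(1)=1,f(3)=27 ⇒ 28
q^8  k|8↦f(k): 8:512 4:64 2:8 1:1  a_8=585
d|9:{9,3,1}  Σf=729+27+1=757
n=24: 24·1 12·2 8·3 6·4 4·6 3·8 2·12 1·24  f→[13824+1728+512+216+64+27+8+1]=16380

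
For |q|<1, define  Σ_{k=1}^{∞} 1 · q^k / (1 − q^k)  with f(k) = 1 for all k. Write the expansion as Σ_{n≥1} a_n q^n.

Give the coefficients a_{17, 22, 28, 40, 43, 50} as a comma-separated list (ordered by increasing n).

2, 4, 6, 8, 2, 6

[q^17] f(1)=1,f(17)=1 ⇒ 2
d|22:{22,11,2,1}  Σf=1+1+1+1=4
[q^28] f(28)=1,f(14)=1,f(7)=1,f(4)=1,f(2)=1,f(1)=1 ⇒ 6
d|40:{1,2,4,5,8,10,20,40}  Σf=1+1+1+1+1+1+1+1=8
[q^43] f(43)=1,f(1)=1 ⇒ 2
d|50:{50,25,10,5,2,1}  Σf=1+1+1+1+1+1=6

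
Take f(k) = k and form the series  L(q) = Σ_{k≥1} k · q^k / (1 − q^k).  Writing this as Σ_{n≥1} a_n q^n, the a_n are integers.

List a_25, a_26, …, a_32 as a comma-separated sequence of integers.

d|25:{1,5,25}  Σf=1+5+25=31
d|26:{1,2,13,26}  Σf=1+2+13+26=42
d|27:{1,3,9,27}  Σf=1+3+9+27=40
d|28:{28,14,7,4,2,1}  Σf=28+14+7+4+2+1=56
d|29:{29,1}  Σf=29+1=30
[q^30] f(30)=30,f(15)=15,f(10)=10,f(6)=6,f(5)=5,f(3)=3,f(2)=2,f(1)=1 ⇒ 72
d|31:{1,31}  Σf=1+31=32
n=32: 32·1 16·2 8·4 4·8 2·16 1·32  f→[32+16+8+4+2+1]=63

31, 42, 40, 56, 30, 72, 32, 63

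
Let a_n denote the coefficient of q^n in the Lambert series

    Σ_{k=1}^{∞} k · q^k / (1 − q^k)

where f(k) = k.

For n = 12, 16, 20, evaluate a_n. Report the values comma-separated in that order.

q^12  k|12↦f(k): 12:12 6:6 4:4 3:3 2:2 1:1  a_12=28
n=16: 1·16 2·8 4·4 8·2 16·1  f→[1+2+4+8+16]=31
d|20:{1,2,4,5,10,20}  Σf=1+2+4+5+10+20=42

28, 31, 42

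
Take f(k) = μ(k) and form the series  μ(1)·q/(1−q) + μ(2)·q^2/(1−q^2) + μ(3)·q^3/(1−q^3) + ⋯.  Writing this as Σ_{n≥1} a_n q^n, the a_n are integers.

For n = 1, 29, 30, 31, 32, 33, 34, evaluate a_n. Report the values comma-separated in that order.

[q^1] μ(1)=1 ⇒ 1
d|29:{1,29}  Σμ=1+(-1)=0
[q^30] μ(1)=1,μ(2)=-1,μ(3)=-1,μ(5)=-1,μ(6)=1,μ(10)=1,μ(15)=1,μ(30)=-1 ⇒ 0
q^31  k|31↦μ(k): 1:1 31:-1  a_31=0
q^32  k|32↦μ(k): 32:0 16:0 8:0 4:0 2:-1 1:1  a_32=0
[q^33] μ(1)=1,μ(3)=-1,μ(11)=-1,μ(33)=1 ⇒ 0
n=34: 34·1 17·2 2·17 1·34  μ→[1+(-1)+(-1)+1]=0

1, 0, 0, 0, 0, 0, 0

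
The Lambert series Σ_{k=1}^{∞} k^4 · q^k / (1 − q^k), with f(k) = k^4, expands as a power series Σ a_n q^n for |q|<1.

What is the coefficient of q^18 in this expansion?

n=18: 1·18 2·9 3·6 6·3 9·2 18·1  f→[1+16+81+1296+6561+104976]=112931

a_18 = 112931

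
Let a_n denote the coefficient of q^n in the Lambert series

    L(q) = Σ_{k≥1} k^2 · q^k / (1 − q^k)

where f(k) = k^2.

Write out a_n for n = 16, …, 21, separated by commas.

341, 290, 455, 362, 546, 500

n=16: 16·1 8·2 4·4 2·8 1·16  f→[256+64+16+4+1]=341
q^17  k|17↦f(k): 17:289 1:1  a_17=290
d|18:{1,2,3,6,9,18}  Σf=1+4+9+36+81+324=455
d|19:{19,1}  Σf=361+1=362
[q^20] f(1)=1,f(2)=4,f(4)=16,f(5)=25,f(10)=100,f(20)=400 ⇒ 546
q^21  k|21↦f(k): 21:441 7:49 3:9 1:1  a_21=500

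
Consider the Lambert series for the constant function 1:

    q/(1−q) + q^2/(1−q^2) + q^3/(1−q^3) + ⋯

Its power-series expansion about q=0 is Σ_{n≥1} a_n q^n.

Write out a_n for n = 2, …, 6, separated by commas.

n=2: 2·1 1·2  f→[1+1]=2
n=3: 1·3 3·1  f→[1+1]=2
n=4: 4·1 2·2 1·4  f→[1+1+1]=3
q^5  k|5↦f(k): 1:1 5:1  a_5=2
[q^6] f(6)=1,f(3)=1,f(2)=1,f(1)=1 ⇒ 4

2, 2, 3, 2, 4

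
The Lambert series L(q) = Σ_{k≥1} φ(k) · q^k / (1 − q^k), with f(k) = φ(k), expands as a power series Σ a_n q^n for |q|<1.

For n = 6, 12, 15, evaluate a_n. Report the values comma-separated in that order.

n=6: 1·6 2·3 3·2 6·1  φ→[1+1+2+2]=6
[q^12] φ(12)=4,φ(6)=2,φ(4)=2,φ(3)=2,φ(2)=1,φ(1)=1 ⇒ 12
q^15  k|15↦φ(k): 15:8 5:4 3:2 1:1  a_15=15

6, 12, 15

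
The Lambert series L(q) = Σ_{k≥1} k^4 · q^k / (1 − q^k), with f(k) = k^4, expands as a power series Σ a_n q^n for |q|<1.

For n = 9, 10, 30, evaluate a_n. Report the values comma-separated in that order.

6643, 10642, 872644

d|9:{1,3,9}  Σf=1+81+6561=6643
[q^10] f(1)=1,f(2)=16,f(5)=625,f(10)=10000 ⇒ 10642
n=30: 1·30 2·15 3·10 5·6 6·5 10·3 15·2 30·1  f→[1+16+81+625+1296+10000+50625+810000]=872644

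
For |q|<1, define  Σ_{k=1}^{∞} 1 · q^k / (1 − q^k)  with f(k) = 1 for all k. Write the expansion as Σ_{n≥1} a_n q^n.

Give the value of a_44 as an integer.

a_44 = 6

n=44: 1·44 2·22 4·11 11·4 22·2 44·1  f→[1+1+1+1+1+1]=6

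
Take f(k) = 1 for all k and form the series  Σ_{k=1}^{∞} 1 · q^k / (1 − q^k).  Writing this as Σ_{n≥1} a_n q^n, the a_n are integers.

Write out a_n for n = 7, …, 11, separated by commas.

q^7  k|7↦f(k): 1:1 7:1  a_7=2
n=8: 8·1 4·2 2·4 1·8  f→[1+1+1+1]=4
q^9  k|9↦f(k): 9:1 3:1 1:1  a_9=3
d|10:{10,5,2,1}  Σf=1+1+1+1=4
[q^11] f(1)=1,f(11)=1 ⇒ 2

2, 4, 3, 4, 2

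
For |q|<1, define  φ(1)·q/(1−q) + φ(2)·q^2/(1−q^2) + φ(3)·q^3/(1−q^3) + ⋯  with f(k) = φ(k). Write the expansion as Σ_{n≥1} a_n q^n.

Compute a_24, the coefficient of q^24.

n=24: 1·24 2·12 3·8 4·6 6·4 8·3 12·2 24·1  φ→[1+1+2+2+2+4+4+8]=24

a_24 = 24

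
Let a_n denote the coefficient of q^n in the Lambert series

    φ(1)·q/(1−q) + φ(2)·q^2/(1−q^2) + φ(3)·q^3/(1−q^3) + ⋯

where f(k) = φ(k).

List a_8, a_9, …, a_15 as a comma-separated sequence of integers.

[q^8] φ(8)=4,φ(4)=2,φ(2)=1,φ(1)=1 ⇒ 8
q^9  k|9↦φ(k): 9:6 3:2 1:1  a_9=9
n=10: 1·10 2·5 5·2 10·1  φ→[1+1+4+4]=10
n=11: 1·11 11·1  φ→[1+10]=11
[q^12] φ(1)=1,φ(2)=1,φ(3)=2,φ(4)=2,φ(6)=2,φ(12)=4 ⇒ 12
q^13  k|13↦φ(k): 13:12 1:1  a_13=13
d|14:{1,2,7,14}  Σφ=1+1+6+6=14
d|15:{1,3,5,15}  Σφ=1+2+4+8=15

8, 9, 10, 11, 12, 13, 14, 15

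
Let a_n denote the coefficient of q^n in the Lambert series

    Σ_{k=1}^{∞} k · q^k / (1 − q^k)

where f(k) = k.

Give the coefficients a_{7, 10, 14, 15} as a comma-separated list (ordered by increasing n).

[q^7] f(7)=7,f(1)=1 ⇒ 8
[q^10] f(1)=1,f(2)=2,f(5)=5,f(10)=10 ⇒ 18
q^14  k|14↦f(k): 1:1 2:2 7:7 14:14  a_14=24
n=15: 15·1 5·3 3·5 1·15  f→[15+5+3+1]=24

8, 18, 24, 24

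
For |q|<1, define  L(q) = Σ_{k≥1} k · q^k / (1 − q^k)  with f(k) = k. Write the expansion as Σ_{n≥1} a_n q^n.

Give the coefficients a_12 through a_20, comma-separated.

q^12  k|12↦f(k): 12:12 6:6 4:4 3:3 2:2 1:1  a_12=28
[q^13] f(13)=13,f(1)=1 ⇒ 14
d|14:{14,7,2,1}  Σf=14+7+2+1=24
[q^15] f(15)=15,f(5)=5,f(3)=3,f(1)=1 ⇒ 24
[q^16] f(1)=1,f(2)=2,f(4)=4,f(8)=8,f(16)=16 ⇒ 31
[q^17] f(17)=17,f(1)=1 ⇒ 18
[q^18] f(1)=1,f(2)=2,f(3)=3,f(6)=6,f(9)=9,f(18)=18 ⇒ 39
q^19  k|19↦f(k): 19:19 1:1  a_19=20
n=20: 1·20 2·10 4·5 5·4 10·2 20·1  f→[1+2+4+5+10+20]=42

28, 14, 24, 24, 31, 18, 39, 20, 42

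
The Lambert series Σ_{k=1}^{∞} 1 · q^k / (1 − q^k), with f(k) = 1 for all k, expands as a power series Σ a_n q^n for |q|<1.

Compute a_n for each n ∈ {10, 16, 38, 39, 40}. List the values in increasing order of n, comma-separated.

4, 5, 4, 4, 8

q^10  k|10↦f(k): 1:1 2:1 5:1 10:1  a_10=4
n=16: 16·1 8·2 4·4 2·8 1·16  f→[1+1+1+1+1]=5
d|38:{38,19,2,1}  Σf=1+1+1+1=4
n=39: 1·39 3·13 13·3 39·1  f→[1+1+1+1]=4
n=40: 40·1 20·2 10·4 8·5 5·8 4·10 2·20 1·40  f→[1+1+1+1+1+1+1+1]=8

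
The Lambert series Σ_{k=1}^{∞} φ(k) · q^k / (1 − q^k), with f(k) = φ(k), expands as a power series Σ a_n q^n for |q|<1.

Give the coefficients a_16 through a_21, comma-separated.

d|16:{16,8,4,2,1}  Σφ=8+4+2+1+1=16
n=17: 17·1 1·17  φ→[16+1]=17
[q^18] φ(1)=1,φ(2)=1,φ(3)=2,φ(6)=2,φ(9)=6,φ(18)=6 ⇒ 18
[q^19] φ(19)=18,φ(1)=1 ⇒ 19
d|20:{1,2,4,5,10,20}  Σφ=1+1+2+4+4+8=20
q^21  k|21↦φ(k): 21:12 7:6 3:2 1:1  a_21=21

16, 17, 18, 19, 20, 21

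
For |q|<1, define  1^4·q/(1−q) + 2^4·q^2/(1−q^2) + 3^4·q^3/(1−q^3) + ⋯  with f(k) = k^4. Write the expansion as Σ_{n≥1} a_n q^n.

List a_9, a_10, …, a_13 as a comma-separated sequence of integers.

[q^9] f(1)=1,f(3)=81,f(9)=6561 ⇒ 6643
q^10  k|10↦f(k): 1:1 2:16 5:625 10:10000  a_10=10642
[q^11] f(1)=1,f(11)=14641 ⇒ 14642
n=12: 12·1 6·2 4·3 3·4 2·6 1·12  f→[20736+1296+256+81+16+1]=22386
n=13: 13·1 1·13  f→[28561+1]=28562

6643, 10642, 14642, 22386, 28562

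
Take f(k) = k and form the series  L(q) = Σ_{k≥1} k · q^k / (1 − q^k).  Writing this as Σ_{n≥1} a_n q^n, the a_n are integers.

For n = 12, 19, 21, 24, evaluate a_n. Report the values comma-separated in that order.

28, 20, 32, 60

[q^12] f(12)=12,f(6)=6,f(4)=4,f(3)=3,f(2)=2,f(1)=1 ⇒ 28
d|19:{19,1}  Σf=19+1=20
q^21  k|21↦f(k): 1:1 3:3 7:7 21:21  a_21=32
q^24  k|24↦f(k): 24:24 12:12 8:8 6:6 4:4 3:3 2:2 1:1  a_24=60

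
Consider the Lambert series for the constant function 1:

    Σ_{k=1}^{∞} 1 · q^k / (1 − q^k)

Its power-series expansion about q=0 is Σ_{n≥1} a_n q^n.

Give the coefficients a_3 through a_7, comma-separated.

2, 3, 2, 4, 2

n=3: 1·3 3·1  f→[1+1]=2
[q^4] f(4)=1,f(2)=1,f(1)=1 ⇒ 3
d|5:{1,5}  Σf=1+1=2
d|6:{1,2,3,6}  Σf=1+1+1+1=4
q^7  k|7↦f(k): 7:1 1:1  a_7=2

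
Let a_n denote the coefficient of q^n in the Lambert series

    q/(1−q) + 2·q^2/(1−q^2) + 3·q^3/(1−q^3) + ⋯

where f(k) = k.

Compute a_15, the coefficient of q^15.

d|15:{15,5,3,1}  Σf=15+5+3+1=24

a_15 = 24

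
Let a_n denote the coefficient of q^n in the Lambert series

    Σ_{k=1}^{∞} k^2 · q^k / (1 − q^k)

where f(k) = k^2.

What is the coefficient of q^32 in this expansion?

a_32 = 1365

[q^32] f(32)=1024,f(16)=256,f(8)=64,f(4)=16,f(2)=4,f(1)=1 ⇒ 1365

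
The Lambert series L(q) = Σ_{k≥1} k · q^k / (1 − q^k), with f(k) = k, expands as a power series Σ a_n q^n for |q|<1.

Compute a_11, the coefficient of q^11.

a_11 = 12

[q^11] f(1)=1,f(11)=11 ⇒ 12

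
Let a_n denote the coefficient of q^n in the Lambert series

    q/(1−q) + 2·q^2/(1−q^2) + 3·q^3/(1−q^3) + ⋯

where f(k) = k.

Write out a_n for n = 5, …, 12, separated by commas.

n=5: 5·1 1·5  f→[5+1]=6
[q^6] f(6)=6,f(3)=3,f(2)=2,f(1)=1 ⇒ 12
[q^7] f(7)=7,f(1)=1 ⇒ 8
q^8  k|8↦f(k): 1:1 2:2 4:4 8:8  a_8=15
n=9: 1·9 3·3 9·1  f→[1+3+9]=13
n=10: 10·1 5·2 2·5 1·10  f→[10+5+2+1]=18
q^11  k|11↦f(k): 1:1 11:11  a_11=12
d|12:{12,6,4,3,2,1}  Σf=12+6+4+3+2+1=28

6, 12, 8, 15, 13, 18, 12, 28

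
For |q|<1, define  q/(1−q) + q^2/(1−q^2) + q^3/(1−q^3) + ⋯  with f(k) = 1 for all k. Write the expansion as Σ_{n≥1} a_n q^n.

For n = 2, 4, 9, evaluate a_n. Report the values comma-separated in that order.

2, 3, 3

[q^2] f(1)=1,f(2)=1 ⇒ 2
d|4:{1,2,4}  Σf=1+1+1=3
q^9  k|9↦f(k): 1:1 3:1 9:1  a_9=3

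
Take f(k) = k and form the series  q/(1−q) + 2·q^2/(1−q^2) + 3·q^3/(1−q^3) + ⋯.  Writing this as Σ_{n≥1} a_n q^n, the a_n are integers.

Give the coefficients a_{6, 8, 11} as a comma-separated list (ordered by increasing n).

12, 15, 12

n=6: 1·6 2·3 3·2 6·1  f→[1+2+3+6]=12
n=8: 1·8 2·4 4·2 8·1  f→[1+2+4+8]=15
[q^11] f(1)=1,f(11)=11 ⇒ 12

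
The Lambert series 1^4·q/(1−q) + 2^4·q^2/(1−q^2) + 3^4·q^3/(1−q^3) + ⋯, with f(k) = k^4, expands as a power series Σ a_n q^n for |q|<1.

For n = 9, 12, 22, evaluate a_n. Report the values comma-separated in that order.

q^9  k|9↦f(k): 1:1 3:81 9:6561  a_9=6643
n=12: 12·1 6·2 4·3 3·4 2·6 1·12  f→[20736+1296+256+81+16+1]=22386
[q^22] f(1)=1,f(2)=16,f(11)=14641,f(22)=234256 ⇒ 248914

6643, 22386, 248914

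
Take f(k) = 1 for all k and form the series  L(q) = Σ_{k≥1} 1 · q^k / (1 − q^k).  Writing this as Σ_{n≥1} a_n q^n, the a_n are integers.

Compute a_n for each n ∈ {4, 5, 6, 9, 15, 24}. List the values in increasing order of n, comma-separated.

3, 2, 4, 3, 4, 8

d|4:{1,2,4}  Σf=1+1+1=3
[q^5] f(5)=1,f(1)=1 ⇒ 2
q^6  k|6↦f(k): 1:1 2:1 3:1 6:1  a_6=4
n=9: 1·9 3·3 9·1  f→[1+1+1]=3
d|15:{1,3,5,15}  Σf=1+1+1+1=4
q^24  k|24↦f(k): 1:1 2:1 3:1 4:1 6:1 8:1 12:1 24:1  a_24=8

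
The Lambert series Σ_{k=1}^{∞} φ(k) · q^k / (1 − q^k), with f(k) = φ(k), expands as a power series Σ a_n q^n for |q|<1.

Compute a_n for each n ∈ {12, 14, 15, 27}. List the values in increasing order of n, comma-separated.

q^12  k|12↦φ(k): 1:1 2:1 3:2 4:2 6:2 12:4  a_12=12
n=14: 1·14 2·7 7·2 14·1  φ→[1+1+6+6]=14
n=15: 1·15 3·5 5·3 15·1  φ→[1+2+4+8]=15
q^27  k|27↦φ(k): 27:18 9:6 3:2 1:1  a_27=27

12, 14, 15, 27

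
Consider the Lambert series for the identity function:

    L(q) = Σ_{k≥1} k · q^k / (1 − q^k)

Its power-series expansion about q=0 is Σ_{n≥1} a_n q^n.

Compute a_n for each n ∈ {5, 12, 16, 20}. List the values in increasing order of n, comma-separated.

6, 28, 31, 42

d|5:{5,1}  Σf=5+1=6
q^12  k|12↦f(k): 1:1 2:2 3:3 4:4 6:6 12:12  a_12=28
[q^16] f(1)=1,f(2)=2,f(4)=4,f(8)=8,f(16)=16 ⇒ 31
[q^20] f(20)=20,f(10)=10,f(5)=5,f(4)=4,f(2)=2,f(1)=1 ⇒ 42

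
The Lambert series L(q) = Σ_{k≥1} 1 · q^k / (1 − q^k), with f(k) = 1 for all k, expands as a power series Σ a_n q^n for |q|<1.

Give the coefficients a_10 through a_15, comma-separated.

q^10  k|10↦f(k): 10:1 5:1 2:1 1:1  a_10=4
d|11:{1,11}  Σf=1+1=2
n=12: 1·12 2·6 3·4 4·3 6·2 12·1  f→[1+1+1+1+1+1]=6
d|13:{13,1}  Σf=1+1=2
[q^14] f(14)=1,f(7)=1,f(2)=1,f(1)=1 ⇒ 4
[q^15] f(1)=1,f(3)=1,f(5)=1,f(15)=1 ⇒ 4

4, 2, 6, 2, 4, 4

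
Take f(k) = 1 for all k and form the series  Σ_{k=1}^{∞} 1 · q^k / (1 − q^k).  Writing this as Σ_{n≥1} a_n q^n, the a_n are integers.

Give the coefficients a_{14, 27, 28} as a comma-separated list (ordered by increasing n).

q^14  k|14↦f(k): 14:1 7:1 2:1 1:1  a_14=4
d|27:{1,3,9,27}  Σf=1+1+1+1=4
d|28:{28,14,7,4,2,1}  Σf=1+1+1+1+1+1=6

4, 4, 6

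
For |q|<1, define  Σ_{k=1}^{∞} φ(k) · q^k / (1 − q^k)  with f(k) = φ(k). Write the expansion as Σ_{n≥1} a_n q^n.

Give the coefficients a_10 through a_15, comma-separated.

q^10  k|10↦φ(k): 10:4 5:4 2:1 1:1  a_10=10
d|11:{1,11}  Σφ=1+10=11
[q^12] φ(1)=1,φ(2)=1,φ(3)=2,φ(4)=2,φ(6)=2,φ(12)=4 ⇒ 12
d|13:{13,1}  Σφ=12+1=13
q^14  k|14↦φ(k): 1:1 2:1 7:6 14:6  a_14=14
n=15: 1·15 3·5 5·3 15·1  φ→[1+2+4+8]=15

10, 11, 12, 13, 14, 15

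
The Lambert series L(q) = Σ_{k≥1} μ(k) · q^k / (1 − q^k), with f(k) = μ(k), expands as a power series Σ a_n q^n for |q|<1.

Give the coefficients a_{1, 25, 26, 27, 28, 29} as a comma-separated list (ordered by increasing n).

1, 0, 0, 0, 0, 0

d|1:{1}  Σμ=1=1
n=25: 1·25 5·5 25·1  μ→[1+(-1)+0]=0
n=26: 1·26 2·13 13·2 26·1  μ→[1+(-1)+(-1)+1]=0
[q^27] μ(27)=0,μ(9)=0,μ(3)=-1,μ(1)=1 ⇒ 0
q^28  k|28↦μ(k): 1:1 2:-1 4:0 7:-1 14:1 28:0  a_28=0
[q^29] μ(1)=1,μ(29)=-1 ⇒ 0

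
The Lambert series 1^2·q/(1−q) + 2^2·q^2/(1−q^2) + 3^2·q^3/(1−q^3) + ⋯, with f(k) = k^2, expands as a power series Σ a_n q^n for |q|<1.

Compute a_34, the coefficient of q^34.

d|34:{34,17,2,1}  Σf=1156+289+4+1=1450

a_34 = 1450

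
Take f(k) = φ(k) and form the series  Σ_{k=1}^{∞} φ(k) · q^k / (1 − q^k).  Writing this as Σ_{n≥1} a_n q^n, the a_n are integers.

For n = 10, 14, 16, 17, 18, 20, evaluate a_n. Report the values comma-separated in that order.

n=10: 10·1 5·2 2·5 1·10  φ→[4+4+1+1]=10
n=14: 1·14 2·7 7·2 14·1  φ→[1+1+6+6]=14
[q^16] φ(1)=1,φ(2)=1,φ(4)=2,φ(8)=4,φ(16)=8 ⇒ 16
q^17  k|17↦φ(k): 17:16 1:1  a_17=17
q^18  k|18↦φ(k): 1:1 2:1 3:2 6:2 9:6 18:6  a_18=18
q^20  k|20↦φ(k): 20:8 10:4 5:4 4:2 2:1 1:1  a_20=20

10, 14, 16, 17, 18, 20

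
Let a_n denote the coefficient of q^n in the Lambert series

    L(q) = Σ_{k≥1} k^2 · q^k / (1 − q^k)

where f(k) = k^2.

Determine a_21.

[q^21] f(1)=1,f(3)=9,f(7)=49,f(21)=441 ⇒ 500

a_21 = 500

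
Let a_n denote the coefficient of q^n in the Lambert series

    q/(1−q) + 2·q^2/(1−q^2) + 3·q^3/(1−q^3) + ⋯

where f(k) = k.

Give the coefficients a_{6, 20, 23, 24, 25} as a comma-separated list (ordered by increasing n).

n=6: 1·6 2·3 3·2 6·1  f→[1+2+3+6]=12
n=20: 1·20 2·10 4·5 5·4 10·2 20·1  f→[1+2+4+5+10+20]=42
q^23  k|23↦f(k): 1:1 23:23  a_23=24
[q^24] f(1)=1,f(2)=2,f(3)=3,f(4)=4,f(6)=6,f(8)=8,f(12)=12,f(24)=24 ⇒ 60
d|25:{25,5,1}  Σf=25+5+1=31

12, 42, 24, 60, 31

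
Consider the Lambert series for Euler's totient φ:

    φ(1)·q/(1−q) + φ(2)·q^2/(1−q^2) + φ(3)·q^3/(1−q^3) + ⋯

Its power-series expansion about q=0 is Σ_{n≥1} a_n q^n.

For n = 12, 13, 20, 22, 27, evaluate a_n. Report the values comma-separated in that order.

n=12: 1·12 2·6 3·4 4·3 6·2 12·1  φ→[1+1+2+2+2+4]=12
n=13: 13·1 1·13  φ→[12+1]=13
q^20  k|20↦φ(k): 1:1 2:1 4:2 5:4 10:4 20:8  a_20=20
[q^22] φ(22)=10,φ(11)=10,φ(2)=1,φ(1)=1 ⇒ 22
[q^27] φ(1)=1,φ(3)=2,φ(9)=6,φ(27)=18 ⇒ 27

12, 13, 20, 22, 27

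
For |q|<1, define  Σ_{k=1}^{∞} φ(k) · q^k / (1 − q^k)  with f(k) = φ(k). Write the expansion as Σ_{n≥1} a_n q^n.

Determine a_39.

[q^39] φ(39)=24,φ(13)=12,φ(3)=2,φ(1)=1 ⇒ 39

a_39 = 39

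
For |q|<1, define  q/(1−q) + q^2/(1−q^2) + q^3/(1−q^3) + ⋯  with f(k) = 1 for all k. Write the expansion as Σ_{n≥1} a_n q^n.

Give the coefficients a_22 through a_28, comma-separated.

n=22: 22·1 11·2 2·11 1·22  f→[1+1+1+1]=4
n=23: 23·1 1·23  f→[1+1]=2
q^24  k|24↦f(k): 24:1 12:1 8:1 6:1 4:1 3:1 2:1 1:1  a_24=8
n=25: 1·25 5·5 25·1  f→[1+1+1]=3
n=26: 1·26 2·13 13·2 26·1  f→[1+1+1+1]=4
n=27: 27·1 9·3 3·9 1·27  f→[1+1+1+1]=4
n=28: 1·28 2·14 4·7 7·4 14·2 28·1  f→[1+1+1+1+1+1]=6

4, 2, 8, 3, 4, 4, 6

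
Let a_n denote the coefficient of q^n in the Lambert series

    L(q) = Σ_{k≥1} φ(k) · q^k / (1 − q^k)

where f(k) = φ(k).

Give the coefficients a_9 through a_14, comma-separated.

d|9:{9,3,1}  Σφ=6+2+1=9
[q^10] φ(10)=4,φ(5)=4,φ(2)=1,φ(1)=1 ⇒ 10
[q^11] φ(1)=1,φ(11)=10 ⇒ 11
d|12:{12,6,4,3,2,1}  Σφ=4+2+2+2+1+1=12
[q^13] φ(1)=1,φ(13)=12 ⇒ 13
q^14  k|14↦φ(k): 14:6 7:6 2:1 1:1  a_14=14

9, 10, 11, 12, 13, 14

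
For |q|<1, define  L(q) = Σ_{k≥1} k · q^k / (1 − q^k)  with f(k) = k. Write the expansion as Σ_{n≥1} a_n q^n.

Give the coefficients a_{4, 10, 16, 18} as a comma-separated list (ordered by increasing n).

7, 18, 31, 39

q^4  k|4↦f(k): 4:4 2:2 1:1  a_4=7
q^10  k|10↦f(k): 10:10 5:5 2:2 1:1  a_10=18
q^16  k|16↦f(k): 16:16 8:8 4:4 2:2 1:1  a_16=31
[q^18] f(18)=18,f(9)=9,f(6)=6,f(3)=3,f(2)=2,f(1)=1 ⇒ 39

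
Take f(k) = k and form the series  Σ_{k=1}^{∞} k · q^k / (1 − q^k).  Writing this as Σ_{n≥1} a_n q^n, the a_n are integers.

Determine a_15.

a_15 = 24

[q^15] f(1)=1,f(3)=3,f(5)=5,f(15)=15 ⇒ 24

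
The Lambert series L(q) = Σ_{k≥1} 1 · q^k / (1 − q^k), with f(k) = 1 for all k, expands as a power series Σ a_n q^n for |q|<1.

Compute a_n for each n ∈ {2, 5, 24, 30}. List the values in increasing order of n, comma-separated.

n=2: 1·2 2·1  f→[1+1]=2
n=5: 1·5 5·1  f→[1+1]=2
n=24: 1·24 2·12 3·8 4·6 6·4 8·3 12·2 24·1  f→[1+1+1+1+1+1+1+1]=8
[q^30] f(1)=1,f(2)=1,f(3)=1,f(5)=1,f(6)=1,f(10)=1,f(15)=1,f(30)=1 ⇒ 8

2, 2, 8, 8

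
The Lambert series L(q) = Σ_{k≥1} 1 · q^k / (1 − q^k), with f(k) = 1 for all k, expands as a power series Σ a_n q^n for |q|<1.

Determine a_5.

n=5: 5·1 1·5  f→[1+1]=2

a_5 = 2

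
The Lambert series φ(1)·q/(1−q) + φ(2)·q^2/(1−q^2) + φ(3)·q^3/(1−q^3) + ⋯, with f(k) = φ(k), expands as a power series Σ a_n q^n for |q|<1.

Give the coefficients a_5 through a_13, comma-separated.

n=5: 1·5 5·1  φ→[1+4]=5
d|6:{1,2,3,6}  Σφ=1+1+2+2=6
q^7  k|7↦φ(k): 7:6 1:1  a_7=7
d|8:{8,4,2,1}  Σφ=4+2+1+1=8
n=9: 9·1 3·3 1·9  φ→[6+2+1]=9
d|10:{1,2,5,10}  Σφ=1+1+4+4=10
n=11: 11·1 1·11  φ→[10+1]=11
q^12  k|12↦φ(k): 12:4 6:2 4:2 3:2 2:1 1:1  a_12=12
q^13  k|13↦φ(k): 13:12 1:1  a_13=13

5, 6, 7, 8, 9, 10, 11, 12, 13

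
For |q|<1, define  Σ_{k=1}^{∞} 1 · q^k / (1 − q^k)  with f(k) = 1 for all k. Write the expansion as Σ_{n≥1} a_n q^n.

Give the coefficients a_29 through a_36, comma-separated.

n=29: 1·29 29·1  f→[1+1]=2
d|30:{30,15,10,6,5,3,2,1}  Σf=1+1+1+1+1+1+1+1=8
d|31:{31,1}  Σf=1+1=2
d|32:{1,2,4,8,16,32}  Σf=1+1+1+1+1+1=6
q^33  k|33↦f(k): 33:1 11:1 3:1 1:1  a_33=4
q^34  k|34↦f(k): 1:1 2:1 17:1 34:1  a_34=4
q^35  k|35↦f(k): 1:1 5:1 7:1 35:1  a_35=4
d|36:{1,2,3,4,6,9,12,18,36}  Σf=1+1+1+1+1+1+1+1+1=9

2, 8, 2, 6, 4, 4, 4, 9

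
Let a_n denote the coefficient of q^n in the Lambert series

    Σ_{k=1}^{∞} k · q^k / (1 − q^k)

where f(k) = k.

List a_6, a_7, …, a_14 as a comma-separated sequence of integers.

n=6: 1·6 2·3 3·2 6·1  f→[1+2+3+6]=12
[q^7] f(7)=7,f(1)=1 ⇒ 8
q^8  k|8↦f(k): 8:8 4:4 2:2 1:1  a_8=15
n=9: 9·1 3·3 1·9  f→[9+3+1]=13
q^10  k|10↦f(k): 10:10 5:5 2:2 1:1  a_10=18
q^11  k|11↦f(k): 11:11 1:1  a_11=12
n=12: 12·1 6·2 4·3 3·4 2·6 1·12  f→[12+6+4+3+2+1]=28
n=13: 1·13 13·1  f→[1+13]=14
n=14: 1·14 2·7 7·2 14·1  f→[1+2+7+14]=24

12, 8, 15, 13, 18, 12, 28, 14, 24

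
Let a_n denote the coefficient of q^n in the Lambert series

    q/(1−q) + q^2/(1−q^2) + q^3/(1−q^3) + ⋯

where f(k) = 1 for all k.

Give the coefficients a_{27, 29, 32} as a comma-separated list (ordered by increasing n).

4, 2, 6

d|27:{27,9,3,1}  Σf=1+1+1+1=4
q^29  k|29↦f(k): 29:1 1:1  a_29=2
n=32: 1·32 2·16 4·8 8·4 16·2 32·1  f→[1+1+1+1+1+1]=6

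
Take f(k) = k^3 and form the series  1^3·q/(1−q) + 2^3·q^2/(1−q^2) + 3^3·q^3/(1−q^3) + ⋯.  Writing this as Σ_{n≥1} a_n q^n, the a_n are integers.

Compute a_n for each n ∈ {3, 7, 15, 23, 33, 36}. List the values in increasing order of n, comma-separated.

n=3: 3·1 1·3  f→[27+1]=28
n=7: 1·7 7·1  f→[1+343]=344
d|15:{15,5,3,1}  Σf=3375+125+27+1=3528
q^23  k|23↦f(k): 1:1 23:12167  a_23=12168
n=33: 1·33 3·11 11·3 33·1  f→[1+27+1331+35937]=37296
[q^36] f(1)=1,f(2)=8,f(3)=27,f(4)=64,f(6)=216,f(9)=729,f(12)=1728,f(18)=5832,f(36)=46656 ⇒ 55261

28, 344, 3528, 12168, 37296, 55261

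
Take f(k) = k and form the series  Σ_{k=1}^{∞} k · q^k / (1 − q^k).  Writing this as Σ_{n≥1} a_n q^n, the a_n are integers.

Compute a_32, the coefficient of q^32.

d|32:{1,2,4,8,16,32}  Σf=1+2+4+8+16+32=63

a_32 = 63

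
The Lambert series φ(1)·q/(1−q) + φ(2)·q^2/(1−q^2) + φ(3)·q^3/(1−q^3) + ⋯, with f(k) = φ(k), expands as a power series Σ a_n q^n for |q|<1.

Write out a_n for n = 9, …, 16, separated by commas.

n=9: 9·1 3·3 1·9  φ→[6+2+1]=9
n=10: 1·10 2·5 5·2 10·1  φ→[1+1+4+4]=10
q^11  k|11↦φ(k): 11:10 1:1  a_11=11
d|12:{12,6,4,3,2,1}  Σφ=4+2+2+2+1+1=12
[q^13] φ(13)=12,φ(1)=1 ⇒ 13
d|14:{1,2,7,14}  Σφ=1+1+6+6=14
n=15: 1·15 3·5 5·3 15·1  φ→[1+2+4+8]=15
q^16  k|16↦φ(k): 16:8 8:4 4:2 2:1 1:1  a_16=16

9, 10, 11, 12, 13, 14, 15, 16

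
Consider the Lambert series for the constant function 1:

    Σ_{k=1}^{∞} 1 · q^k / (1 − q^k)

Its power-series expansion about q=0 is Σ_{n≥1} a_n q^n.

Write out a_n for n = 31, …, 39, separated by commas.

2, 6, 4, 4, 4, 9, 2, 4, 4

n=31: 1·31 31·1  f→[1+1]=2
[q^32] f(1)=1,f(2)=1,f(4)=1,f(8)=1,f(16)=1,f(32)=1 ⇒ 6
d|33:{33,11,3,1}  Σf=1+1+1+1=4
d|34:{34,17,2,1}  Σf=1+1+1+1=4
q^35  k|35↦f(k): 35:1 7:1 5:1 1:1  a_35=4
q^36  k|36↦f(k): 1:1 2:1 3:1 4:1 6:1 9:1 12:1 18:1 36:1  a_36=9
q^37  k|37↦f(k): 37:1 1:1  a_37=2
n=38: 1·38 2·19 19·2 38·1  f→[1+1+1+1]=4
q^39  k|39↦f(k): 39:1 13:1 3:1 1:1  a_39=4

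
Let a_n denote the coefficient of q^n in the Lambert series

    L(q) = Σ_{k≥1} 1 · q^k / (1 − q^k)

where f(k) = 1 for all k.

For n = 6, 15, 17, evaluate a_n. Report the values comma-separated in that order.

4, 4, 2

n=6: 1·6 2·3 3·2 6·1  f→[1+1+1+1]=4
[q^15] f(15)=1,f(5)=1,f(3)=1,f(1)=1 ⇒ 4
[q^17] f(17)=1,f(1)=1 ⇒ 2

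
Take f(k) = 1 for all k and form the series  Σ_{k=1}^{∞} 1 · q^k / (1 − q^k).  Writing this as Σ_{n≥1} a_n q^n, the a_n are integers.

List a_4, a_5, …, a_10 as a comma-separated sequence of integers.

q^4  k|4↦f(k): 1:1 2:1 4:1  a_4=3
q^5  k|5↦f(k): 1:1 5:1  a_5=2
n=6: 1·6 2·3 3·2 6·1  f→[1+1+1+1]=4
d|7:{7,1}  Σf=1+1=2
d|8:{1,2,4,8}  Σf=1+1+1+1=4
[q^9] f(1)=1,f(3)=1,f(9)=1 ⇒ 3
q^10  k|10↦f(k): 1:1 2:1 5:1 10:1  a_10=4

3, 2, 4, 2, 4, 3, 4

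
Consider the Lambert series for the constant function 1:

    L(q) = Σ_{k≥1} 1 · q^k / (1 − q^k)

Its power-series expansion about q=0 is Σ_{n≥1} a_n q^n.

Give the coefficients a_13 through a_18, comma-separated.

[q^13] f(13)=1,f(1)=1 ⇒ 2
n=14: 14·1 7·2 2·7 1·14  f→[1+1+1+1]=4
[q^15] f(1)=1,f(3)=1,f(5)=1,f(15)=1 ⇒ 4
q^16  k|16↦f(k): 1:1 2:1 4:1 8:1 16:1  a_16=5
q^17  k|17↦f(k): 1:1 17:1  a_17=2
q^18  k|18↦f(k): 18:1 9:1 6:1 3:1 2:1 1:1  a_18=6

2, 4, 4, 5, 2, 6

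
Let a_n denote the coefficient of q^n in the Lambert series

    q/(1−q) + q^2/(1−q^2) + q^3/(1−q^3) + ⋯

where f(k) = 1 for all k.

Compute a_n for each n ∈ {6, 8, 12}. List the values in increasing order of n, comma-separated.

4, 4, 6

[q^6] f(6)=1,f(3)=1,f(2)=1,f(1)=1 ⇒ 4
n=8: 8·1 4·2 2·4 1·8  f→[1+1+1+1]=4
n=12: 1·12 2·6 3·4 4·3 6·2 12·1  f→[1+1+1+1+1+1]=6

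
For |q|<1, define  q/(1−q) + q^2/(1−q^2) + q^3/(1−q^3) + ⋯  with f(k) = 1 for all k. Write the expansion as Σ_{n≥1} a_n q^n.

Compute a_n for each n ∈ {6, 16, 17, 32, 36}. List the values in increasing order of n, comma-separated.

d|6:{1,2,3,6}  Σf=1+1+1+1=4
q^16  k|16↦f(k): 1:1 2:1 4:1 8:1 16:1  a_16=5
n=17: 17·1 1·17  f→[1+1]=2
[q^32] f(1)=1,f(2)=1,f(4)=1,f(8)=1,f(16)=1,f(32)=1 ⇒ 6
q^36  k|36↦f(k): 36:1 18:1 12:1 9:1 6:1 4:1 3:1 2:1 1:1  a_36=9

4, 5, 2, 6, 9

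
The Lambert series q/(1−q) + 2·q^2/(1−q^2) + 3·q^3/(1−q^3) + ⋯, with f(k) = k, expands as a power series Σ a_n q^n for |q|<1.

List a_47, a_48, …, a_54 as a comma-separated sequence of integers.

48, 124, 57, 93, 72, 98, 54, 120

d|47:{1,47}  Σf=1+47=48
[q^48] f(1)=1,f(2)=2,f(3)=3,f(4)=4,f(6)=6,f(8)=8,f(12)=12,f(16)=16,f(24)=24,f(48)=48 ⇒ 124
d|49:{49,7,1}  Σf=49+7+1=57
q^50  k|50↦f(k): 50:50 25:25 10:10 5:5 2:2 1:1  a_50=93
n=51: 51·1 17·3 3·17 1·51  f→[51+17+3+1]=72
n=52: 52·1 26·2 13·4 4·13 2·26 1·52  f→[52+26+13+4+2+1]=98
d|53:{53,1}  Σf=53+1=54
q^54  k|54↦f(k): 54:54 27:27 18:18 9:9 6:6 3:3 2:2 1:1  a_54=120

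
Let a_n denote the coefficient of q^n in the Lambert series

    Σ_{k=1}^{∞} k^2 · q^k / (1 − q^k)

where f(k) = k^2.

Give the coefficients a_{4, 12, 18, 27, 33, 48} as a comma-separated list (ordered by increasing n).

d|4:{1,2,4}  Σf=1+4+16=21
d|12:{1,2,3,4,6,12}  Σf=1+4+9+16+36+144=210
n=18: 18·1 9·2 6·3 3·6 2·9 1·18  f→[324+81+36+9+4+1]=455
n=27: 27·1 9·3 3·9 1·27  f→[729+81+9+1]=820
d|33:{33,11,3,1}  Σf=1089+121+9+1=1220
n=48: 1·48 2·24 3·16 4·12 6·8 8·6 12·4 16·3 24·2 48·1  f→[1+4+9+16+36+64+144+256+576+2304]=3410

21, 210, 455, 820, 1220, 3410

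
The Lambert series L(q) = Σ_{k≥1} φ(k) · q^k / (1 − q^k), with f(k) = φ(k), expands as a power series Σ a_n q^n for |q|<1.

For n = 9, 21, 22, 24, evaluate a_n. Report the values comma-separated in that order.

n=9: 9·1 3·3 1·9  φ→[6+2+1]=9
[q^21] φ(1)=1,φ(3)=2,φ(7)=6,φ(21)=12 ⇒ 21
n=22: 22·1 11·2 2·11 1·22  φ→[10+10+1+1]=22
d|24:{1,2,3,4,6,8,12,24}  Σφ=1+1+2+2+2+4+4+8=24

9, 21, 22, 24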